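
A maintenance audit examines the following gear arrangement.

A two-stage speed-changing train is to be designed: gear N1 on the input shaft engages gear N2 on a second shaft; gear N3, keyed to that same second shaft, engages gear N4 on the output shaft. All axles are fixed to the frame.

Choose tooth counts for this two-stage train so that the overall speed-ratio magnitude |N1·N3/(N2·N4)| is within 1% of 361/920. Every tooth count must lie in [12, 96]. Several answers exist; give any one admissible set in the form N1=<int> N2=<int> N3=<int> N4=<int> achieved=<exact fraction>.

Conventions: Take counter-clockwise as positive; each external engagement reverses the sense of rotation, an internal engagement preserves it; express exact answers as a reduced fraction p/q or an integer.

N1=19 N2=20 N3=19 N4=46 achieved=361/920

2-stage fixed-axis compound train for ratio 361/920
target = 361/920 in lowest terms: an exact hit needs N1·N3 = k·361 and N2·N4 = k·920 for one integer k, every count in [12, 96]; additionally prefer no 1:1 stage (N1 ≠ N2, N3 ≠ N4)
k = 1: N1·N3 = 361 = 19·19, N2·N4 = 920 = 20·46
achieved = 19·19/(20·46) = 361/920; |achieved − target| = 0 ≤ 361/92000 ✓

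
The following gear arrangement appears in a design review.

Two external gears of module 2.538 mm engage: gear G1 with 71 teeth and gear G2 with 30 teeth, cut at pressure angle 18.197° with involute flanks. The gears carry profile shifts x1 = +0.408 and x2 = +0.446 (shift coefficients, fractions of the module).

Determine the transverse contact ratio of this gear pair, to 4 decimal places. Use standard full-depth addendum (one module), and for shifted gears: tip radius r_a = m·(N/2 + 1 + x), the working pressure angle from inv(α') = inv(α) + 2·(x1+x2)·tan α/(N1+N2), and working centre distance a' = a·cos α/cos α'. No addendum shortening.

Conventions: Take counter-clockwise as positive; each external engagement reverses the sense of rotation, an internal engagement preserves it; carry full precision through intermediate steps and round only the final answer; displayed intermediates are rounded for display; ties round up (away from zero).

1.6883

recognized (one external pair, fixed centres): single-mesh tooth geometry, m = 2.538, N1 = 71, N2 = 30
base radii: r_b1 = 85.593005, r_b2 = 36.166059
tip radii: r_a1 = 93.672504, r_a2 = 41.739948
inv(α') = inv(18.197°) + 2·(+0.408+0.446)·tan α/(71+30) = 0.01668673  ⇒  α' = 20.74059°
a' = a·cos α / cos α' = 128.1690·cos 18.197°/cos 20.74059° = 130.196669
action lengths: √(r_a1²−r_b1²) = 38.057528, √(r_a2²−r_b2²) = 20.838413
base pitch p_b = π·m·cos α = 7.574602
CR = (38.057528 + 20.838413 − 130.196669·sin 20.74059°)/7.574602 = 1.688330
contact ratio ≈ 1.6883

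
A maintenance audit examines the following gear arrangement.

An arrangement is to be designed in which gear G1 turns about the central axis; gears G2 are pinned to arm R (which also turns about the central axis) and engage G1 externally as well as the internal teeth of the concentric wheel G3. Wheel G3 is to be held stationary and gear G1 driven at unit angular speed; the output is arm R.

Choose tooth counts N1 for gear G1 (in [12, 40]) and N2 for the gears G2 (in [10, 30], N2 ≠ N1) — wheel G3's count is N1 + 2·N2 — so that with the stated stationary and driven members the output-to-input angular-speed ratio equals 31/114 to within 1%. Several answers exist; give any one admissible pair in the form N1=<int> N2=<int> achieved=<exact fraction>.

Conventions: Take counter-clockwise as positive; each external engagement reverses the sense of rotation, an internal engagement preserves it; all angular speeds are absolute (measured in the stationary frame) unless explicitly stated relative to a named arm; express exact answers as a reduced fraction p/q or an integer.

N1=31 N2=26 achieved=31/114

class = planetary set [ratio 31/114 wanted; Willis about the carrier]
Willis with ω_ring = 0: ω_arm/ω_sun = N1/(N1+N3); set equal to 31/114  ⇒  N3/N1 = 1/(31/114) − 1 = 83/31
N3 = N1 + 2·N2  ⇒  N2/N1 = (N3/N1 − 1)/2 = (83/31 − 1)/2 = 26/31
smallest multiple with N1 ≥ 12 and N2 ≥ 10: k = 1  ⇒  N1 = 1·31 = 31, N2 = 1·26 = 26 (N1 ≤ 40, N2 ≤ 30, N2 ≠ N1 ✓), N3 = 31 + 2·26 = 83
check: N1/(N1+N3) with N1 = 31, N3 = 83 gives 31/114; |achieved − target| = 0 ≤ 31/11400 ✓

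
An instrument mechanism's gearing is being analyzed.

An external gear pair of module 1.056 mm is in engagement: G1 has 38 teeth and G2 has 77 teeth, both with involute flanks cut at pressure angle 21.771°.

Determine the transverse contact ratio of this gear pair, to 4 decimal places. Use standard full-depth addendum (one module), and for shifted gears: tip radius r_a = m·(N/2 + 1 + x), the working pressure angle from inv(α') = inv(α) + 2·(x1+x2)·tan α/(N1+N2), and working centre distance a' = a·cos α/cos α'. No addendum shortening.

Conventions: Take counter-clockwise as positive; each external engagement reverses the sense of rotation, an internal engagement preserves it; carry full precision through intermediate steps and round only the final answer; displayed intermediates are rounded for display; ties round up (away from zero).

recognized (one external pair, fixed centres): single-mesh tooth geometry, m = 1.056, N1 = 38, N2 = 77
base radii: r_b1 = 18.632909, r_b2 = 37.756157
tip radii: r_a1 = 21.120000, r_a2 = 41.712000
no profile shift: α' = α, a' = a
action lengths: √(r_a1²−r_b1²) = 9.943295, √(r_a2²−r_b2²) = 17.730301
base pitch p_b = π·m·cos α = 3.080895
CR = (9.943295 + 17.730301 − 60.720000·sin 21.77100°)/3.080895 = 1.672462
contact ratio ≈ 1.6725

1.6725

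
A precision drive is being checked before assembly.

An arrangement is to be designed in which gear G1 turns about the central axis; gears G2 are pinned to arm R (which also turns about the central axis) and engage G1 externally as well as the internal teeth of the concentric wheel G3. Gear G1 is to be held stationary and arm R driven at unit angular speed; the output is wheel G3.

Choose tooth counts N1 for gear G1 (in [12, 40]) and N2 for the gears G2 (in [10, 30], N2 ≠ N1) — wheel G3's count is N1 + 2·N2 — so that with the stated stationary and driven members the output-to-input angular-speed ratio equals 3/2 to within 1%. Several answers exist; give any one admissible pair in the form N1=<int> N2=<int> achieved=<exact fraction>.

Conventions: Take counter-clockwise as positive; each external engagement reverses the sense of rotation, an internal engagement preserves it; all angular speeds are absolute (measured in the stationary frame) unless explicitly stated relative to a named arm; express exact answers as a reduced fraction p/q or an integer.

design class (target 3/2): planetary set
Willis with ω_sun = 0: ω_ring/ω_arm = (N1+N3)/N3; set equal to 3/2  ⇒  N3/N1 = 1/(3/2 − 1) = 2
N3 = N1 + 2·N2  ⇒  N2/N1 = (N3/N1 − 1)/2 = (2 − 1)/2 = 1/2
smallest multiple with N1 ≥ 12 and N2 ≥ 10: k = 10  ⇒  N1 = 10·2 = 20, N2 = 10·1 = 10 (N1 ≤ 40, N2 ≤ 30, N2 ≠ N1 ✓), N3 = 20 + 2·10 = 40
check: (N1+N3)/N3 with N1 = 20, N3 = 40 gives 3/2; |achieved − target| = 0 ≤ 3/200 ✓

N1=20 N2=10 achieved=3/2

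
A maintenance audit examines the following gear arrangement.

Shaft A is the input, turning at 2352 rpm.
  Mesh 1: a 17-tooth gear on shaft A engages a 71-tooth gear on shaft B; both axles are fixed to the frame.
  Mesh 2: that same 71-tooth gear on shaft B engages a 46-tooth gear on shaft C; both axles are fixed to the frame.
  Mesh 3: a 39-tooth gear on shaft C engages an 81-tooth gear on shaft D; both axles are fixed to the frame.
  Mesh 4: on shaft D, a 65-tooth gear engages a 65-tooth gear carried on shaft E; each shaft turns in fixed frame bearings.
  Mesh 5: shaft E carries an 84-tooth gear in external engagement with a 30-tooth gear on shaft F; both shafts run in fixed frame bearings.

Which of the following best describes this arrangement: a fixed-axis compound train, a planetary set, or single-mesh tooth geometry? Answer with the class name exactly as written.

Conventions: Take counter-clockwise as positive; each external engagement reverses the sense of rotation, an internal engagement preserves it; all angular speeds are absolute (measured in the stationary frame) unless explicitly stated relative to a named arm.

topology: fixed-axis compound train — 5 meshes, A→F
classification: fixed-axis compound train

fixed-axis compound train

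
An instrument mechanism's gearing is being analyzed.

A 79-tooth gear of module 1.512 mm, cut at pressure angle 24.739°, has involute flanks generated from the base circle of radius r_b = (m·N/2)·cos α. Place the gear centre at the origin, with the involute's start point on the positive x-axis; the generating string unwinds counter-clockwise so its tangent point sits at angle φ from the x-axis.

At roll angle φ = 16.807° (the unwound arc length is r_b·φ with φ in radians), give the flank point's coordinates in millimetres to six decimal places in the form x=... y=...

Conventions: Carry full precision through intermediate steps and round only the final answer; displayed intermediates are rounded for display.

topology: single-mesh involute geometry — m = 1.512, N = 79
pitch radius r_p = m·N/2 = 1.512·79/2 = 59.724000
base radius r_b = r_p·cos α = 59.724000·cos 24.739° = 54.242742
roll angle φ = 16.807° = 0.29333749 rad
x = r_b·(cos φ + φ·sin φ) = 56.526489
y = r_b·(sin φ − φ·cos φ) = 0.452461

x=56.526489 y=0.452461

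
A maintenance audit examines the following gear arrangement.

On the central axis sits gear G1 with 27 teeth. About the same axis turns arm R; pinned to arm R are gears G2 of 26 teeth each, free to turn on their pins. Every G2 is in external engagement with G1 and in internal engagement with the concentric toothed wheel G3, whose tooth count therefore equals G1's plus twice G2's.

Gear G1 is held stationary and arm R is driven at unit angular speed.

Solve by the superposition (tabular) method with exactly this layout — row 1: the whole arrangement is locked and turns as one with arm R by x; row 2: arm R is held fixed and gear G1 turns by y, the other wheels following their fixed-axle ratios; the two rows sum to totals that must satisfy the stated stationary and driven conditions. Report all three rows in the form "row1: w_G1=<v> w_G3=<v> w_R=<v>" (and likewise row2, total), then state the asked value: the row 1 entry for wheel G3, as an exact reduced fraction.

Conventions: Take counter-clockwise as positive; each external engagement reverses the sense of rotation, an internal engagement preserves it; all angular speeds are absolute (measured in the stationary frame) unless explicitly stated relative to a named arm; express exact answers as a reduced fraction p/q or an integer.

topology: planetary set — G1 27T / G2 26T / G3 79T, arm = carrier (Willis)
superposition row 1 [locked train]: every member turns x
row 2 — arm fixed, fixed-axis ratios: sun y, ring −(27/79)·y, arm 0
boundary: total ω_sun = x + y = 0 and total ω_arm = x = 1  ⇒  y = -1, x = 1
row 2 ring = −(27/79)·(-1) = 27/79
totals (row 1 + row 2): sun 1 + (-1) = 0, ring 1 + 27/79 = 106/79, arm 1 + 0 = 1
asked cell (row1, ring) = 1

row1: w_G1=1 w_G3=1 w_R=1
row2: w_G1=-1 w_G3=27/79 w_R=0
total: w_G1=0 w_G3=106/79 w_R=1
asked value: 1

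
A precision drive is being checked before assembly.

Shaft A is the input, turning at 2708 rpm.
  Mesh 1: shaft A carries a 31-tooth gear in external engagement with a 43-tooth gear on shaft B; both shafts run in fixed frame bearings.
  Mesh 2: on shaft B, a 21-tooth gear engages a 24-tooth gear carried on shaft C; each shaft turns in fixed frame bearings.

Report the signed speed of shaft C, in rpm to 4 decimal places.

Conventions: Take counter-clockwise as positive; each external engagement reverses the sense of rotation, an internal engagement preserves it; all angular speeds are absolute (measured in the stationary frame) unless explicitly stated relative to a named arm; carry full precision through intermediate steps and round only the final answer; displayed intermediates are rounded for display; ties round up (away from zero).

+1708.2442 rpm

2-mesh fixed-axis compound train (all bearings frame-fixed)
mesh 1 [31T→43T]: ω = 2708.0000×31/43 = 1952.2791 rpm, sense flips to −
mesh 2 [21T→24T]: ω = 1952.2791×21/24 = 1708.2442 rpm, sense flips to +
signed output speed = +1708.2442 rpm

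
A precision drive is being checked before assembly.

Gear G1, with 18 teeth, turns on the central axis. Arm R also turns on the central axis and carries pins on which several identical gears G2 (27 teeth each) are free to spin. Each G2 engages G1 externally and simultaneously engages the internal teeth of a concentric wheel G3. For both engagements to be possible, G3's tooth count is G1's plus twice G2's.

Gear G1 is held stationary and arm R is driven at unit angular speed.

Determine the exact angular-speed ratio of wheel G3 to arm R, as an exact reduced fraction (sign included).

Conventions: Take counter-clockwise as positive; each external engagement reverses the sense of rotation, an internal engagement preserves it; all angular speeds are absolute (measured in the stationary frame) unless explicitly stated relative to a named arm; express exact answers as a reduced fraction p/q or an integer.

recognized (axles ride arm R): planetary set, 18/27/72 teeth
ring teeth: 18 + 2·27 = 72
18(ω_sun−ω_arm) = −72(ω_ring−ω_arm),  ω_sun = 0, ω_arm = 1
ω_ring = 1 − (18/72)(0−1) = 5/4
ω_out/ω_in = 5/4

5/4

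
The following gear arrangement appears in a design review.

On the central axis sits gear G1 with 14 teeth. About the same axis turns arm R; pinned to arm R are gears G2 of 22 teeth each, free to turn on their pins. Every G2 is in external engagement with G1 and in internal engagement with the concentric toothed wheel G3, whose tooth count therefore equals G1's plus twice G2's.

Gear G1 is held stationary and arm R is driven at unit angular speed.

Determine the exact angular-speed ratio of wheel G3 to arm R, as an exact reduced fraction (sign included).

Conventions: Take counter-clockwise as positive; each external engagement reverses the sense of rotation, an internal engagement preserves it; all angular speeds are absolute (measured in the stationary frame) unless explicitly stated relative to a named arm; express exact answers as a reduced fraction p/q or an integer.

36/29

topology: planetary set — G1 14T / G2 22T / G3 58T, arm = carrier (Willis)
ring teeth: 14 + 2·22 = 58
14(ω_sun−ω_arm) = −58(ω_ring−ω_arm),  ω_sun = 0, ω_arm = 1
ω_ring = 1 − (14/58)(0−1) = 36/29
ω_out/ω_in = 36/29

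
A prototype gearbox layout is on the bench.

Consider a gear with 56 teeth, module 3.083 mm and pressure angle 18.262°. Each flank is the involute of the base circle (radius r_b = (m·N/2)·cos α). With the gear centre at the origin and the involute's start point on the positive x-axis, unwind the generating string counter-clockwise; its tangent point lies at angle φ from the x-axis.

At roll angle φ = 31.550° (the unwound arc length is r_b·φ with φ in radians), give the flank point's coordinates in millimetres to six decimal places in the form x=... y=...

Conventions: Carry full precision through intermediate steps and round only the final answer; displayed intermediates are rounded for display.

single-mesh involute tooth geometry (56T wheel at module 3.083)
pitch radius r_p = m·N/2 = 3.083·56/2 = 86.324000
base radius r_b = r_p·cos α = 86.324000·cos 18.262° = 81.976164
roll angle φ = 31.550° = 0.55065138 rad
x = r_b·(cos φ + φ·sin φ) = 93.478079
y = r_b·(sin φ − φ·cos φ) = 4.425582

x=93.478079 y=4.425582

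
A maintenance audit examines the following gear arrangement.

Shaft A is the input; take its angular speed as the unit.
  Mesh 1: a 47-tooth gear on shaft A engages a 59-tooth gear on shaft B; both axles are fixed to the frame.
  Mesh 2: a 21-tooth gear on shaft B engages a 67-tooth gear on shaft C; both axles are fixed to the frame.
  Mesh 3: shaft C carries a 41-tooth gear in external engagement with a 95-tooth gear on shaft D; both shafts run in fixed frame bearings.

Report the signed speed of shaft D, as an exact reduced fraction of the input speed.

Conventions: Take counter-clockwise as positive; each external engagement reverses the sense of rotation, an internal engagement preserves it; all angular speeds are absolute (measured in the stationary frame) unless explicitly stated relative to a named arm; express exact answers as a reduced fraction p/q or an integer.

-40467/375535

3-mesh fixed-axis compound train (all bearings frame-fixed)
mesh 1 [47T→59T]: |ω|/ω_in = 1×47/59 = 47/59, sense flips to −
mesh 2 [21T→67T]: |ω|/ω_in = (47/59)×21/67 = 987/3953, sense flips to +
mesh 3 [41T→95T]: |ω|/ω_in = (987/3953)×41/95 = 40467/375535, sense flips to −
signed output speed (× input speed) = -40467/375535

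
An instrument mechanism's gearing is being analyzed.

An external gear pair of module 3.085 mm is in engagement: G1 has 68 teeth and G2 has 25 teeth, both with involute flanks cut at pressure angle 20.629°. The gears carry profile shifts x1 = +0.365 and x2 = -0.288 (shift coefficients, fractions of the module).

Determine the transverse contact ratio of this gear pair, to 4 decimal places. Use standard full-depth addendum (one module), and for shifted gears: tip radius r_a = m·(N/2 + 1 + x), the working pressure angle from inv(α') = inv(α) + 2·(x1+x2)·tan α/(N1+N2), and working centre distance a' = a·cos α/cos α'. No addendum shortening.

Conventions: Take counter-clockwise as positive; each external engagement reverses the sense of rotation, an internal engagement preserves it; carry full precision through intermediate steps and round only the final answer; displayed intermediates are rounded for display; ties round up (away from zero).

recognized (one external pair, fixed centres): single-mesh tooth geometry, m = 3.085, N1 = 68, N2 = 25
base radii: r_b1 = 98.164593, r_b2 = 36.089924
tip radii: r_a1 = 109.101025, r_a2 = 40.759020
inv(α') = inv(20.629°) + 2·(+0.365-0.288)·tan α/(68+25) = 0.01703246  ⇒  α' = 20.87774°
a' = a·cos α / cos α' = 143.4525·cos 20.629°/cos 20.87774° = 143.688681
action lengths: √(r_a1²−r_b1²) = 47.610360, √(r_a2²−r_b2²) = 18.942415
base pitch p_b = π·m·cos α = 9.070387
CR = (47.610360 + 18.942415 − 143.688681·sin 20.87774°)/9.070387 = 1.691849
contact ratio ≈ 1.6918

1.6918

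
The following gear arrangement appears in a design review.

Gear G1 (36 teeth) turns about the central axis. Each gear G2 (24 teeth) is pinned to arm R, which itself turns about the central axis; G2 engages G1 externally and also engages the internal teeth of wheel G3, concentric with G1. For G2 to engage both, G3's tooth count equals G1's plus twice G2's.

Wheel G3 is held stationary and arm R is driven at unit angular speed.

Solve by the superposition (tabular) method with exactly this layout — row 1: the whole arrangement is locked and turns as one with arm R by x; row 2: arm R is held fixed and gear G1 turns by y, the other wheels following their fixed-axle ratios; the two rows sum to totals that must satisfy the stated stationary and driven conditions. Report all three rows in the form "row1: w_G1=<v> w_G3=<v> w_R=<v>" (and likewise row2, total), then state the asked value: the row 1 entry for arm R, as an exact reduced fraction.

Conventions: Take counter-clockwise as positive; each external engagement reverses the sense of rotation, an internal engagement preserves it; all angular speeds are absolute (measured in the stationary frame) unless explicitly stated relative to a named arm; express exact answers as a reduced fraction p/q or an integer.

row1: w_G1=1 w_G3=1 w_R=1
row2: w_G1=7/3 w_G3=-1 w_R=0
total: w_G1=10/3 w_G3=0 w_R=1
asked value: 1

planetary set (36T centre, 24T on arm, 84T internal) — Willis relation
row 1: whole set turns with the arm by x
row 2: sun turns y, ring = −(36/84)·y, arm 0
boundary: total ω_ring = x − (36/84)·y = 0 and total ω_arm = x = 1  ⇒  y = 7/3, x = 1
row 2 ring = −(36/84)·7/3 = -1
totals (row 1 + row 2): sun 1 + 7/3 = 10/3, ring 1 + (-1) = 0, arm 1 + 0 = 1
asked cell (row1, arm) = 1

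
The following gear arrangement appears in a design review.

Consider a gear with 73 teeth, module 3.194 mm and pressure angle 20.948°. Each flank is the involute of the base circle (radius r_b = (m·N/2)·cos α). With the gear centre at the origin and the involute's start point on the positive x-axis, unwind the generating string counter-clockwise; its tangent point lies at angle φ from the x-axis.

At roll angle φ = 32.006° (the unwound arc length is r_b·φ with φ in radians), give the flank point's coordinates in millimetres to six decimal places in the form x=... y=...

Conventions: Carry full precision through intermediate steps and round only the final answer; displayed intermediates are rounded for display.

x=124.560282 y=6.130879

single-mesh involute tooth geometry (73T wheel at module 3.194)
pitch radius r_p = m·N/2 = 3.194·73/2 = 116.581000
base radius r_b = r_p·cos α = 116.581000·cos 20.948° = 108.875612
roll angle φ = 32.006° = 0.55861008 rad
x = r_b·(cos φ + φ·sin φ) = 124.560282
y = r_b·(sin φ − φ·cos φ) = 6.130879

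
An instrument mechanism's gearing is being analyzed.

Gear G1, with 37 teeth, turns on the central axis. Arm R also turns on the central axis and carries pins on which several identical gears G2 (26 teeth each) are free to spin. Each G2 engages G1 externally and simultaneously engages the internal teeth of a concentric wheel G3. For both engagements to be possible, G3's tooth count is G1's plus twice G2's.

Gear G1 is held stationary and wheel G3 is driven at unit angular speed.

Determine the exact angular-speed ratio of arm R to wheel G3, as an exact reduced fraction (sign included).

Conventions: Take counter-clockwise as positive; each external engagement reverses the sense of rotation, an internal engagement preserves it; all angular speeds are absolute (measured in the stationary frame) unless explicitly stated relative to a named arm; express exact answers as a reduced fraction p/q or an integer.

planetary set (37T centre, 26T on arm, 89T internal) — Willis relation
ring teeth: 37 + 2·26 = 89
37(ω_sun−ω_arm) = −89(ω_ring−ω_arm),  ω_sun = 0, ω_ring = 1
37(0−ω_arm) = −89(1−ω_arm)  ⇒  126·ω_arm = 89  ⇒  ω_arm = 89/126
ω_out/ω_in = 89/126

89/126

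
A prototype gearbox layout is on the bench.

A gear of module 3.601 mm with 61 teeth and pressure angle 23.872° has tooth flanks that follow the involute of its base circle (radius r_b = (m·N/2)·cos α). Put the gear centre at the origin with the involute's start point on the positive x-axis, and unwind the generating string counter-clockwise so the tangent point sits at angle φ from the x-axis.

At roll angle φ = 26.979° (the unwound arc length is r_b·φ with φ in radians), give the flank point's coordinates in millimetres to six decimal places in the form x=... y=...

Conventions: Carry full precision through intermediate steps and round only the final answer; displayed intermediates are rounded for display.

single-mesh involute tooth geometry (61T wheel at module 3.601)
pitch radius r_p = m·N/2 = 3.601·61/2 = 109.830500
base radius r_b = r_p·cos α = 109.830500·cos 23.872° = 100.434702
roll angle φ = 26.979° = 0.47087238 rad
x = r_b·(cos φ + φ·sin φ) = 110.959321
y = r_b·(sin φ − φ·cos φ) = 3.418317

x=110.959321 y=3.418317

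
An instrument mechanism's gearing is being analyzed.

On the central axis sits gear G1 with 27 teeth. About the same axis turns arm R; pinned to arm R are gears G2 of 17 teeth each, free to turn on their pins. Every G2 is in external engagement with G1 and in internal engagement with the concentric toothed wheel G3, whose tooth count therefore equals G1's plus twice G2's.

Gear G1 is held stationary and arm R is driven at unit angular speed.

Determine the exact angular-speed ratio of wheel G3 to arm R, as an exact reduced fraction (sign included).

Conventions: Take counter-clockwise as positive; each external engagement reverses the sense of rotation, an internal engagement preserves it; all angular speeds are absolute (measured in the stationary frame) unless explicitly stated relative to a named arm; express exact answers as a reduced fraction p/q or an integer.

topology: planetary set — G1 27T / G2 17T / G3 61T, arm = carrier (Willis)
ring teeth: 27 + 2·17 = 61
27(ω_sun−ω_arm) = −61(ω_ring−ω_arm),  ω_sun = 0, ω_arm = 1
ω_ring = 1 − (27/61)(0−1) = 88/61
ω_out/ω_in = 88/61

88/61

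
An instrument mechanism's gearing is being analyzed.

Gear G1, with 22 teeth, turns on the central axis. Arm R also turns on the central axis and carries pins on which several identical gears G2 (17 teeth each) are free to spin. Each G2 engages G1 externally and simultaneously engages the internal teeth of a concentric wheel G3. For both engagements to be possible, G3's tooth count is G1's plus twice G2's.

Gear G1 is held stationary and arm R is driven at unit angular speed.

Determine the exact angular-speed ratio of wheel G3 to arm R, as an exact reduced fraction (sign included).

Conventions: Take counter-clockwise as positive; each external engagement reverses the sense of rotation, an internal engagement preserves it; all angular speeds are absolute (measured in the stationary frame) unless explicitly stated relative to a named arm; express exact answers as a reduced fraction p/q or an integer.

39/28

recognized (axles ride arm R): planetary set, 22/17/56 teeth
ring teeth: 22 + 2·17 = 56
22(ω_sun−ω_arm) = −56(ω_ring−ω_arm),  ω_sun = 0, ω_arm = 1
ω_ring = 1 − (22/56)(0−1) = 39/28
ω_out/ω_in = 39/28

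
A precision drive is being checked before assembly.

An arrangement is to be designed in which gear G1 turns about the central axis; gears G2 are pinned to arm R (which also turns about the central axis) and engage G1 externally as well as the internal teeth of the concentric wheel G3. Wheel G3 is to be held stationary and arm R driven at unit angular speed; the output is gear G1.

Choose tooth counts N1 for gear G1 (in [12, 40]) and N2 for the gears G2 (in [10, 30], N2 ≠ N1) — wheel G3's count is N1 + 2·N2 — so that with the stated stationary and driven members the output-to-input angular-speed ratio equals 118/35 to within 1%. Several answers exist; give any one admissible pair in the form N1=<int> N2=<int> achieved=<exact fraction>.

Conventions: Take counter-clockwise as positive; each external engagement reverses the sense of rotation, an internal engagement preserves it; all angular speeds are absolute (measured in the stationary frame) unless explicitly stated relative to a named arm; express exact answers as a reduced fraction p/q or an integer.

N1=35 N2=24 achieved=118/35

design class (target 118/35): planetary set
Willis with ω_ring = 0: ω_sun/ω_arm = (N1+N3)/N1; set equal to 118/35  ⇒  N3/N1 = 118/35 − 1 = 83/35
N3 = N1 + 2·N2  ⇒  N2/N1 = (N3/N1 − 1)/2 = (83/35 − 1)/2 = 24/35
smallest multiple with N1 ≥ 12 and N2 ≥ 10: k = 1  ⇒  N1 = 1·35 = 35, N2 = 1·24 = 24 (N1 ≤ 40, N2 ≤ 30, N2 ≠ N1 ✓), N3 = 35 + 2·24 = 83
check: (N1+N3)/N1 with N1 = 35, N3 = 83 gives 118/35; |achieved − target| = 0 ≤ 59/1750 ✓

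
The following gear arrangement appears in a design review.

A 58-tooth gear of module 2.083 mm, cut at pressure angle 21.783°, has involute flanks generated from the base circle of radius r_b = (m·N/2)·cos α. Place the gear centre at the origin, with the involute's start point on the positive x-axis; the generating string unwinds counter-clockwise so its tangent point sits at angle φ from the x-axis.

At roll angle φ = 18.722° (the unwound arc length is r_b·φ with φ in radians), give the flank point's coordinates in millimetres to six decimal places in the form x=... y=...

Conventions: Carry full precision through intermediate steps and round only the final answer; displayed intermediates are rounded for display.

class = single-mesh tooth geometry [base-circle involute, m = 2.083, 58T]
pitch radius r_p = m·N/2 = 2.083·58/2 = 60.407000
base radius r_b = r_p·cos α = 60.407000·cos 21.783° = 56.093697
roll angle φ = 18.722° = 0.32676054 rad
x = r_b·(cos φ + φ·sin φ) = 59.008865
y = r_b·(sin φ − φ·cos φ) = 0.645413

x=59.008865 y=0.645413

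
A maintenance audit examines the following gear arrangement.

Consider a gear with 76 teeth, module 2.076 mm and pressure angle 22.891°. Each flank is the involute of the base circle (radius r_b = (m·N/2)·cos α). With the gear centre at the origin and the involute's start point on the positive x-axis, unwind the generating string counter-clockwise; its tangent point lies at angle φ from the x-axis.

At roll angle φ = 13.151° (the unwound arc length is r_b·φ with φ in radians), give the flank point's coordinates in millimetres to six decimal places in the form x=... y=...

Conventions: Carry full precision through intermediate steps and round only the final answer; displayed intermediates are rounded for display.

topology: single-mesh involute geometry — m = 2.076, N = 76
pitch radius r_p = m·N/2 = 2.076·76/2 = 78.888000
base radius r_b = r_p·cos α = 78.888000·cos 22.891° = 72.675295
roll angle φ = 13.151° = 0.22952825 rad
x = r_b·(cos φ + φ·sin φ) = 74.564539
y = r_b·(sin φ − φ·cos φ) = 0.291396

x=74.564539 y=0.291396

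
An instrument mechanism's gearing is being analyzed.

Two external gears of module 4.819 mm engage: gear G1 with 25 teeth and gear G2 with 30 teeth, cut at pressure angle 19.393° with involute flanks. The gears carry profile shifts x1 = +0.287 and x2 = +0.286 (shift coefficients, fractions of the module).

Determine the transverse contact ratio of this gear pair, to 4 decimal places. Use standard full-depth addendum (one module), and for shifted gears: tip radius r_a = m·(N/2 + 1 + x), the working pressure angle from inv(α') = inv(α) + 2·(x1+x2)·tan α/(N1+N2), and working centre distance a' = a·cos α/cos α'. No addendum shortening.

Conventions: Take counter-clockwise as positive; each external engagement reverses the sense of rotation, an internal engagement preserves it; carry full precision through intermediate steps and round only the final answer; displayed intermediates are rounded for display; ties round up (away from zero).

1.5452

recognized (one external pair, fixed centres): single-mesh tooth geometry, m = 4.819, N1 = 25, N2 = 30
base radii: r_b1 = 56.819819, r_b2 = 68.183783
tip radii: r_a1 = 66.439553, r_a2 = 78.482234
inv(α') = inv(19.393°) + 2·(+0.287+0.286)·tan α/(25+30) = 0.02088135  ⇒  α' = 22.28633°
a' = a·cos α / cos α' = 132.5225·cos 19.393°/cos 22.28633° = 135.095178
action lengths: √(r_a1²−r_b1²) = 34.434320, √(r_a2²−r_b2²) = 38.864287
base pitch p_b = π·m·cos α = 14.280378
CR = (34.434320 + 38.864287 − 135.095178·sin 22.28633°)/14.280378 = 1.545179
contact ratio ≈ 1.5452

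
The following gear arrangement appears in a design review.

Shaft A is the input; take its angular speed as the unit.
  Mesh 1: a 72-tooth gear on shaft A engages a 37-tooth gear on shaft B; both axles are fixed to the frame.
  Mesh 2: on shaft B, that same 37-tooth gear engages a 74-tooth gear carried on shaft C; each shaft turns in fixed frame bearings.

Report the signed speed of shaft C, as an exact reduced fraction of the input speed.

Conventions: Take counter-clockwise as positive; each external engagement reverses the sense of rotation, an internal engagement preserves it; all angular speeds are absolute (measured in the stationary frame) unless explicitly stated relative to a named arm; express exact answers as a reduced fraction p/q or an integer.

2-mesh fixed-axis compound train (all bearings frame-fixed)
mesh 1 [72T→37T]: |ω|/ω_in = 1×72/37 = 72/37, sense flips to −
mesh 2 [37T→74T]: |ω|/ω_in = (72/37)×37/74 = 36/37, sense flips to +
signed output speed (× input speed) = 36/37

36/37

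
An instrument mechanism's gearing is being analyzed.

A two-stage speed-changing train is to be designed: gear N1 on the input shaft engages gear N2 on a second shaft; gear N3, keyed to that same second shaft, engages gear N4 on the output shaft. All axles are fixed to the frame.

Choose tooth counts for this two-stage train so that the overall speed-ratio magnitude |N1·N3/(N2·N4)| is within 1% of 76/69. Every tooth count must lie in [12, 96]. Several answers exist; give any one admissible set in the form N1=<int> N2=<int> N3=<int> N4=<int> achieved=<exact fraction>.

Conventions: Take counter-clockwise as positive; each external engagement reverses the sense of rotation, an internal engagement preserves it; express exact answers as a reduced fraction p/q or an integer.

2-stage fixed-axis compound train for ratio 76/69
target = 76/69 in lowest terms: an exact hit needs N1·N3 = k·76 and N2·N4 = k·69 for one integer k, every count in [12, 96]; additionally prefer no 1:1 stage (N1 ≠ N2, N3 ≠ N4)
k = 1…3: no 1:1-free in-range split of k·76 and k·69 into factor pairs; take k = 4
k = 4: N1·N3 = 304 = 16·19, N2·N4 = 276 = 12·23
achieved = 16·19/(12·23) = 76/69; |achieved − target| = 0 ≤ 19/1725 ✓

N1=16 N2=12 N3=19 N4=23 achieved=76/69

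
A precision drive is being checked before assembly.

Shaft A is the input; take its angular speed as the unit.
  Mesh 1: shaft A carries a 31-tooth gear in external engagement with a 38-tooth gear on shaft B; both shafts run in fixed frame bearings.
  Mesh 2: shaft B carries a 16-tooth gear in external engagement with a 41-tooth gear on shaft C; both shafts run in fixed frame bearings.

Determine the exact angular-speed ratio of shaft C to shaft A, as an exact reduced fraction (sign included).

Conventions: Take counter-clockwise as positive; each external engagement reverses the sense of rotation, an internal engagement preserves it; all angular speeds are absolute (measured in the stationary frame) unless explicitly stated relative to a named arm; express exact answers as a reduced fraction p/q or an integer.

248/779

class = fixed-axis compound train [2 meshes; 2 ratios multiply, 2 sense flips]
mesh 1 [31T→38T]: running ratio 31/38, sense −
mesh 2 [16T→41T]: running ratio 248/779, sense +
ω_out/ω_in = 248/779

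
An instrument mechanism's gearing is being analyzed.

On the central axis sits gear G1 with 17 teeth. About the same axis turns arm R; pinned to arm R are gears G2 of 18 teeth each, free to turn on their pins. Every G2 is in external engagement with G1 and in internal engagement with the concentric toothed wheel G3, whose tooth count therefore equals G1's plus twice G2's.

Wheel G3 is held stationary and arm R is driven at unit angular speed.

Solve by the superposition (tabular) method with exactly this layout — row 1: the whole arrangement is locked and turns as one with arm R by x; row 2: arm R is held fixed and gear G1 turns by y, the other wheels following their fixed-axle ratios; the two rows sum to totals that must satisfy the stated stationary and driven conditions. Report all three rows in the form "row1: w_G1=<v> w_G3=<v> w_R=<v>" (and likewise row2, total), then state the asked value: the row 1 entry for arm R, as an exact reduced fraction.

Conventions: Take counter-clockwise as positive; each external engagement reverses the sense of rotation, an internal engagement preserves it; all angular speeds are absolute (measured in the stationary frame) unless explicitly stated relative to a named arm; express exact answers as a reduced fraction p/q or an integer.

row1: w_G1=1 w_G3=1 w_R=1
row2: w_G1=53/17 w_G3=-1 w_R=0
total: w_G1=70/17 w_G3=0 w_R=1
asked value: 1

planetary set (17T centre, 18T on arm, 53T internal) — Willis relation
row 1: whole set turns with the arm by x
row 2: sun turns y, ring = −(17/53)·y, arm 0
boundary: total ω_ring = x − (17/53)·y = 0 and total ω_arm = x = 1  ⇒  y = 53/17, x = 1
row 2 ring = −(17/53)·53/17 = -1
totals (row 1 + row 2): sun 1 + 53/17 = 70/17, ring 1 + (-1) = 0, arm 1 + 0 = 1
asked cell (row1, arm) = 1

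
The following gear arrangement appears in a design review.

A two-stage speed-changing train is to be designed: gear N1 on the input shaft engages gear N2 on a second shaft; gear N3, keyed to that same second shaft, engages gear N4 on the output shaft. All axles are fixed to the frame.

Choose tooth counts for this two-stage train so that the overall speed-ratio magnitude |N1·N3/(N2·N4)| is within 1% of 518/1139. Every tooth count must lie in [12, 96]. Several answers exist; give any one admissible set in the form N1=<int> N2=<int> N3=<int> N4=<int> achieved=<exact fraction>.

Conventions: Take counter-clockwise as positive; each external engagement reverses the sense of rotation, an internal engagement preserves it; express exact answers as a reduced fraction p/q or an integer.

design class (target 518/1139): fixed-axis compound train
target = 518/1139 in lowest terms: an exact hit needs N1·N3 = k·518 and N2·N4 = k·1139 for one integer k, every count in [12, 96]; additionally prefer no 1:1 stage (N1 ≠ N2, N3 ≠ N4)
k = 1: N1·N3 = 518 = 14·37, N2·N4 = 1139 = 17·67
achieved = 14·37/(17·67) = 518/1139; |achieved − target| = 0 ≤ 259/56950 ✓

N1=14 N2=17 N3=37 N4=67 achieved=518/1139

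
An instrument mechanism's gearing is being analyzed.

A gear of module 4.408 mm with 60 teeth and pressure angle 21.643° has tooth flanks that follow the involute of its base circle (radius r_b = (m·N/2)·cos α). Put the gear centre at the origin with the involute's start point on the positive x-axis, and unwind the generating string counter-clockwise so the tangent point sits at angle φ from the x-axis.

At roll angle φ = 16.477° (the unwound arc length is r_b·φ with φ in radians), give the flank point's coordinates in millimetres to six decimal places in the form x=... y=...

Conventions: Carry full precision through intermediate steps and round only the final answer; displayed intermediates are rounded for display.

topology: single-mesh involute geometry — m = 4.408, N = 60
pitch radius r_p = m·N/2 = 4.408·60/2 = 132.240000
base radius r_b = r_p·cos α = 132.240000·cos 21.643° = 122.917073
roll angle φ = 16.477° = 0.28757790 rad
x = r_b·(cos φ + φ·sin φ) = 127.895155
y = r_b·(sin φ − φ·cos φ) = 0.966410

x=127.895155 y=0.966410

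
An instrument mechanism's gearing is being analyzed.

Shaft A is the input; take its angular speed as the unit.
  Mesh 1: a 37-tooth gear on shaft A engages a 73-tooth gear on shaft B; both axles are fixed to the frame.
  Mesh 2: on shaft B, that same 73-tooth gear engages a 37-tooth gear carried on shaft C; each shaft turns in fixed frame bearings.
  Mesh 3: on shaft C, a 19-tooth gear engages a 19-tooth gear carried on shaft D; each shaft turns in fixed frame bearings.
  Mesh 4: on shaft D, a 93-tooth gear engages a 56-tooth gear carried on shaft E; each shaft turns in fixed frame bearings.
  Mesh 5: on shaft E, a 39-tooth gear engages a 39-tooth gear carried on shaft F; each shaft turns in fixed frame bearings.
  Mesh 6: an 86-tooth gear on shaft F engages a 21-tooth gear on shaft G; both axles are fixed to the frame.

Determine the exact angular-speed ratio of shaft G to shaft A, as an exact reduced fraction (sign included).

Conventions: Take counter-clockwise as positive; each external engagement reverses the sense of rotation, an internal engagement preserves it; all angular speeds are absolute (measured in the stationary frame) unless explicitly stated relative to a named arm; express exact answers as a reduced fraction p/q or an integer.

1333/196

class = fixed-axis compound train [6 meshes; 6 ratios multiply, 6 sense flips]
mesh 1 [37T→73T]: running ratio 37/73, sense −
mesh 2 [73T→37T]: running ratio 1, sense +
mesh 3 [19T→19T]: running ratio 1, sense −
mesh 4 [93T→56T]: running ratio 93/56, sense +
mesh 5 [39T→39T]: running ratio 93/56, sense −
mesh 6 [86T→21T]: running ratio 1333/196, sense +
ω_out/ω_in = 1333/196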